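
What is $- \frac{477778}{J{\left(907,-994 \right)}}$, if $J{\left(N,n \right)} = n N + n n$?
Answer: $- \frac{34127}{6177} \approx -5.5248$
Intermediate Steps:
$J{\left(N,n \right)} = n^{2} + N n$ ($J{\left(N,n \right)} = N n + n^{2} = n^{2} + N n$)
$- \frac{477778}{J{\left(907,-994 \right)}} = - \frac{477778}{\left(-994\right) \left(907 - 994\right)} = - \frac{477778}{\left(-994\right) \left(-87\right)} = - \frac{477778}{86478} = \left(-477778\right) \frac{1}{86478} = - \frac{34127}{6177}$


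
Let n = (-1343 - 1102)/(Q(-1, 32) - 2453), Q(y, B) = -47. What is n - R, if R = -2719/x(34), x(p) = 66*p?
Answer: 153551/70125 ≈ 2.1897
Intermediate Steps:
R = -2719/2244 (R = -2719/(66*34) = -2719/2244 ≈ -1.2117)
n = 489/500 (n = (-1343 - 1102)/(-47 - 2453) = -2445/(-2500) = -2445*(-1/2500) = 489/500 ≈ 0.97800)
n - R = 489/500 - 1*(-2719/2244) = 489/500 + 2719/2244 = 153551/70125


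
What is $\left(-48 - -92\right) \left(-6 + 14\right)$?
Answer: $352$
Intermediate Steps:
$\left(-48 - -92\right) \left(-6 + 14\right) = \left(-48 + 92\right) 8 = 44 \cdot 8 = 352$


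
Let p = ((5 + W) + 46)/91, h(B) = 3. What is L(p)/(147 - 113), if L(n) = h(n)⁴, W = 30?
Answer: 81/34 ≈ 2.3824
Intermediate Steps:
p = 81/91 (p = ((5 + 30) + 46)/91 = (35 + 46)*(1/91) = 81*(1/91) = 81/91 ≈ 0.89011)
L(n) = 81 (L(n) = 3⁴ = 81)
L(p)/(147 - 113) = 81/(147 - 113) = 81/34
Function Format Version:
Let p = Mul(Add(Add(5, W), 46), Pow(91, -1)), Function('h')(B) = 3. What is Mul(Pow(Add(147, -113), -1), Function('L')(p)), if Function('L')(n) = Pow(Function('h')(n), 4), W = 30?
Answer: Rational(81, 34) ≈ 2.3824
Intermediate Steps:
p = Rational(81, 91) (p = Mul(Add(Add(5, 30), 46), Pow(91, -1)) = Mul(Add(35, 46), Rational(1, 91)) = Mul(81, Rational(1, 91)) = Rational(81, 91) ≈ 0.89011)
Function('L')(n) = 81 (Function('L')(n) = Pow(3, 4) = 81)
Mul(Pow(Add(147, -113), -1), Function('L')(p)) = Mul(Pow(Add(147, -113), -1), 81) = Mul(Pow(34, -1), 81) = Mul(Rational(1, 34), 81) = Rational(81, 34)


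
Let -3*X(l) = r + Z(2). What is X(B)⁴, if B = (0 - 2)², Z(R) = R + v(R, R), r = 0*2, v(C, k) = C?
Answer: 256/81 ≈ 3.1605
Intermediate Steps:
r = 0
Z(R) = 2*R (Z(R) = R + R = 2*R)
B = 4 (B = (-2)² = 4)
X(l) = -4/3 (X(l) = -(0 + 2*2)/3 = -(0 + 4)/3 = -⅓*4 = -4/3)
X(B)⁴ = (-4/3)⁴ = 256/81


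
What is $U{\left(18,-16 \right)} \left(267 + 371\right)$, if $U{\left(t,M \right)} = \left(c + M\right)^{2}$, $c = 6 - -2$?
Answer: $40832$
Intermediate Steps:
$c = 8$ ($c = 6 + 2 = 8$)
$U{\left(t,M \right)} = \left(8 + M\right)^{2}$
$U{\left(18,-16 \right)} \left(267 + 371\right) = \left(8 - 16\right)^{2} \left(267 + 371\right) = \left(-8\right)^{2} \cdot 638 = 64 \cdot 638 = 40832$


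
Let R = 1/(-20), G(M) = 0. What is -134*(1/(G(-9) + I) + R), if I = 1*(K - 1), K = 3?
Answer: -603/10 ≈ -60.300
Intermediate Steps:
I = 2 (I = 1*(3 - 1) = 1*2 = 2)
R = -1/20 ≈ -0.050000
-134*(1/(G(-9) + I) + R) = -134*(1/(0 + 2) - 1/20) = -134*(1/2 - 1/20) = -134*(½ - 1/20) = -134*9/20 = -603/10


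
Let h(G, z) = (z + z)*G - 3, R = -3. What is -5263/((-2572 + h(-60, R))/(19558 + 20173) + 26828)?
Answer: -209104253/1065901053 ≈ -0.19618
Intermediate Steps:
h(G, z) = -3 + 2*G*z (h(G, z) = (2*z)*G - 3 = 2*G*z - 3 = -3 + 2*G*z)
-5263/((-2572 + h(-60, R))/(19558 + 20173) + 26828) = -5263/((-2572 + (-3 + 2*(-60)*(-3)))/(19558 + 20173) + 26828) = -5263/((-2572 + (-3 + 360))/39731 + 26828) = -5263/((-2572 + 357)*(1/39731) + 26828) = -5263/(-2215*1/39731 + 26828) = -5263/(-2215/39731 + 26828) = -5263/1065901053/39731 = -5263*39731/1065901053 = -209104253/1065901053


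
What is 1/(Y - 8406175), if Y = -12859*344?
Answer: -1/12829671 ≈ -7.7944e-8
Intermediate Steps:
Y = -4423496
1/(Y - 8406175) = 1/(-4423496 - 8406175) = 1/(-12829671) = -1/12829671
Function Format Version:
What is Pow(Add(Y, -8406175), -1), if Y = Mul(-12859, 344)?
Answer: Rational(-1, 12829671) ≈ -7.7944e-8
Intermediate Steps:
Y = -4423496
Pow(Add(Y, -8406175), -1) = Pow(Add(-4423496, -8406175), -1) = Pow(-12829671, -1) = Rational(-1, 12829671)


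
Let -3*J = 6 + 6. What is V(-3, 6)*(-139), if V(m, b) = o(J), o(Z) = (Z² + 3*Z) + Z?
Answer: 0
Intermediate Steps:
J = -4 (J = -(6 + 6)/3 = -⅓*12 = -4)
o(Z) = Z² + 4*Z
V(m, b) = 0 (V(m, b) = -4*(4 - 4) = -4*0 = 0)
V(-3, 6)*(-139) = 0*(-139) = 0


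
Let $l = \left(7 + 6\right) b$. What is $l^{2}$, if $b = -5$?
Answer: $4225$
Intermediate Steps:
$l = -65$ ($l = \left(7 + 6\right) \left(-5\right) = 13 \left(-5\right) = -65$)
$l^{2} = \left(-65\right)^{2} = 4225$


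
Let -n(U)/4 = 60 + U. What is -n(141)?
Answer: 804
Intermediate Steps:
n(U) = -240 - 4*U (n(U) = -4*(60 + U) = -240 - 4*U)
-n(141) = -(-240 - 4*141) = -(-240 - 564) = -1*(-804) = 804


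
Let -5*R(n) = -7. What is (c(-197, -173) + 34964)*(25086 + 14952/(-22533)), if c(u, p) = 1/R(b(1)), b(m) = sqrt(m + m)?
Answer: 6587910278198/7511 ≈ 8.7710e+8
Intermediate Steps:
b(m) = sqrt(2)*sqrt(m) (b(m) = sqrt(2*m) = sqrt(2)*sqrt(m))
R(n) = 7/5 (R(n) = -1/5*(-7) = 7/5)
c(u, p) = 5/7 (c(u, p) = 1/(7/5) = 5/7)
(c(-197, -173) + 34964)*(25086 + 14952/(-22533)) = (5/7 + 34964)*(25086 + 14952/(-22533)) = 244753*(25086 + 14952*(-1/22533))/7 = 244753*(25086 - 712/1073)/7 = (244753/7)*(26916566/1073) = 6587910278198/7511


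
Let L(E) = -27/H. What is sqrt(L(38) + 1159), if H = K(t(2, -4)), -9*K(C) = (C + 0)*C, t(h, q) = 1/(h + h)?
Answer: 7*sqrt(103) ≈ 71.042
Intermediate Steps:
t(h, q) = 1/(2*h)
K(C) = -C**2/9 (K(C) = -(C + 0)*C/9 = -C*C/9 = -C**2/9)
H = -1/144 (H = -((1/2)/2)**2/9 = -((1/2)*(1/2))**2/9 = -(1/4)**2/9 = -1/9*1/16 = -1/144 ≈ -0.0069444)
L(E) = 3888 (L(E) = -27/(-1/144) = -27*(-144) = 3888)
sqrt(L(38) + 1159) = sqrt(3888 + 1159) = sqrt(5047) = 7*sqrt(103)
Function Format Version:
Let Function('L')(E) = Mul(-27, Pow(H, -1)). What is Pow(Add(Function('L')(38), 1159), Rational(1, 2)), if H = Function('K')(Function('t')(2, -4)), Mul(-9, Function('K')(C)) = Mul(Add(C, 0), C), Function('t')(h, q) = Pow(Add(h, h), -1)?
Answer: Mul(7, Pow(103, Rational(1, 2))) ≈ 71.042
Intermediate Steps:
Function('t')(h, q) = Mul(Rational(1, 2), Pow(h, -1)) (Function('t')(h, q) = Pow(Mul(2, h), -1) = Mul(Rational(1, 2), Pow(h, -1)))
Function('K')(C) = Mul(Rational(-1, 9), Pow(C, 2)) (Function('K')(C) = Mul(Rational(-1, 9), Mul(Add(C, 0), C)) = Mul(Rational(-1, 9), Mul(C, C)) = Mul(Rational(-1, 9), Pow(C, 2)))
H = Rational(-1, 144) (H = Mul(Rational(-1, 9), Pow(Mul(Rational(1, 2), Pow(2, -1)), 2)) = Mul(Rational(-1, 9), Pow(Mul(Rational(1, 2), Rational(1, 2)), 2)) = Mul(Rational(-1, 9), Pow(Rational(1, 4), 2)) = Mul(Rational(-1, 9), Rational(1, 16)) = Rational(-1, 144) ≈ -0.0069444)
Function('L')(E) = 3888 (Function('L')(E) = Mul(-27, Pow(Rational(-1, 144), -1)) = Mul(-27, -144) = 3888)
Pow(Add(Function('L')(38), 1159), Rational(1, 2)) = Pow(Add(3888, 1159), Rational(1, 2)) = Pow(5047, Rational(1, 2)) = Mul(7, Pow(103, Rational(1, 2)))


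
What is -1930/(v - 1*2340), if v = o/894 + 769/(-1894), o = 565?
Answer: 408493185/495223702 ≈ 0.82487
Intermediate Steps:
v = 95656/423309 (v = 565/894 + 769/(-1894) = 565*(1/894) + 769*(-1/1894) = 565/894 - 769/1894 = 95656/423309 ≈ 0.22597)
-1930/(v - 1*2340) = -1930/(95656/423309 - 1*2340) = -1930/(95656/423309 - 2340) = -1930/(-990447404/423309) = -1930*(-423309/990447404) = 408493185/495223702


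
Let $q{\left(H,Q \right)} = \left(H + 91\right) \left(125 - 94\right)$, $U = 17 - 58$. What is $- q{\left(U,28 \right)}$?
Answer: $-1550$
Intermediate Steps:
$U = -41$ ($U = 17 - 58 = -41$)
$q{\left(H,Q \right)} = 2821 + 31 H$ ($q{\left(H,Q \right)} = \left(91 + H\right) 31 = 2821 + 31 H$)
$- q{\left(U,28 \right)} = - (2821 + 31 \left(-41\right)) = - (2821 - 1271) = \left(-1\right) 1550 = -1550$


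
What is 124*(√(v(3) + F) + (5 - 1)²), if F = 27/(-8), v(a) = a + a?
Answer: 1984 + 31*√42 ≈ 2184.9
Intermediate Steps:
v(a) = 2*a
F = -27/8 (F = 27*(-⅛) = -27/8 ≈ -3.3750)
124*(√(v(3) + F) + (5 - 1)²) = 124*(√(2*3 - 27/8) + (5 - 1)²) = 124*(√(6 - 27/8) + 4²) = 124*(√(21/8) + 16) = 124*(√42/4 + 16) = 124*(16 + √42/4) = 1984 + 31*√42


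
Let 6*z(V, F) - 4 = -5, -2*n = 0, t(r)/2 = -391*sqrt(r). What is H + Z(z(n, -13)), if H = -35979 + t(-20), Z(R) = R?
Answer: -215875/6 - 1564*I*sqrt(5) ≈ -35979.0 - 3497.2*I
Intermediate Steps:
t(r) = -782*sqrt(r) (t(r) = 2*(-391*sqrt(r)) = -782*sqrt(r))
n = 0 (n = -1/2*0 = 0)
z(V, F) = -1/6 (z(V, F) = 2/3 + (1/6)*(-5) = 2/3 - 5/6 = -1/6)
H = -35979 - 1564*I*sqrt(5) ≈ -35979.0 - 3497.2*I
H + Z(z(n, -13)) = (-35979 - 1564*I*sqrt(5)) - 1/6 = -215875/6 - 1564*I*sqrt(5)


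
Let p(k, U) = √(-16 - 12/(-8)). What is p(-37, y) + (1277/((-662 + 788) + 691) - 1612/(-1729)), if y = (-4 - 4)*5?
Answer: 14271/5719 + I*√58/2 ≈ 2.4954 + 3.8079*I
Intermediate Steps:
y = -40 (y = -8*5 = -40)
p(k, U) = I*√58/2 (p(k, U) = √(-16 - 12*(-⅛)) = √(-16 + 3/2) = √(-29/2) = I*√58/2)
p(-37, y) + (1277/((-662 + 788) + 691) - 1612/(-1729)) = I*√58/2 + (1277/((-662 + 788) + 691) - 1612/(-1729)) = I*√58/2 + (1277/(126 + 691) - 1612*(-1/1729)) = I*√58/2 + (1277/817 + 124/133) = I*√58/2 + 14271/5719 = 14271/5719 + I*√58/2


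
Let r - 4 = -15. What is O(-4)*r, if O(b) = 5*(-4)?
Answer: 220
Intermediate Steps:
O(b) = -20
r = -11 (r = 4 - 15 = -11)
O(-4)*r = -20*(-11) = 220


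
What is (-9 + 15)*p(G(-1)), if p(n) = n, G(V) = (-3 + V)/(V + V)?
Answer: 12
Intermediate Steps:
G(V) = (-3 + V)/(2*V) (G(V) = (-3 + V)/((2*V)) = (-3 + V)*(1/(2*V)) = (-3 + V)/(2*V))
(-9 + 15)*p(G(-1)) = (-9 + 15)*((½)*(-3 - 1)/(-1)) = 6*((½)*(-1)*(-4)) = 6*2 = 12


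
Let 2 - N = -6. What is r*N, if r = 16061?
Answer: 128488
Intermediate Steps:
N = 8 (N = 2 - 1*(-6) = 2 + 6 = 8)
r*N = 16061*8 = 128488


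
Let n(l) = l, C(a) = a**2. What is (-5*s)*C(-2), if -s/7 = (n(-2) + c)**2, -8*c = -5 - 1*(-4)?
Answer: 7875/16 ≈ 492.19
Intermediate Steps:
c = 1/8 (c = -(-5 - 1*(-4))/8 = -(-5 + 4)/8 = -1/8*(-1) = 1/8 ≈ 0.12500)
s = -1575/64 (s = -7*(-2 + 1/8)**2 = -7*(-15/8)**2 = -7*225/64 = -1575/64 ≈ -24.609)
(-5*s)*C(-2) = -5*(-1575/64)*(-2)**2 = (7875/64)*4 = 7875/16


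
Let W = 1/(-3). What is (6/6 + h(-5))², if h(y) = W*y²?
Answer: 484/9 ≈ 53.778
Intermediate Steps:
W = -⅓ ≈ -0.33333
h(y) = -y²/3
(6/6 + h(-5))² = (6/6 - ⅓*(-5)²)² = (6*(⅙) - ⅓*25)² = (1 - 25/3)² = (-22/3)² = 484/9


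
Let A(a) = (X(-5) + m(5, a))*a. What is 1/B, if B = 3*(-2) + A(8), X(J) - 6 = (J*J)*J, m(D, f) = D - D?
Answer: -1/958 ≈ -0.0010438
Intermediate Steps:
m(D, f) = 0
X(J) = 6 + J**3 (X(J) = 6 + (J*J)*J = 6 + J**2*J = 6 + J**3)
A(a) = -119*a (A(a) = ((6 + (-5)**3) + 0)*a = ((6 - 125) + 0)*a = (-119 + 0)*a = -119*a)
B = -958 (B = 3*(-2) - 119*8 = -6 - 952 = -958)
1/B = 1/(-958) = -1/958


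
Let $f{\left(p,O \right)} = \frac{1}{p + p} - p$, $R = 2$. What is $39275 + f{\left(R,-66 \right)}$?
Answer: $\frac{157093}{4} \approx 39273.0$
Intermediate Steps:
$f{\left(p,O \right)} = \frac{1}{2 p} - p$
$39275 + f{\left(R,-66 \right)} = 39275 + \left(\frac{1}{2 \cdot 2} - 2\right) = 39275 + \left(\frac{1}{2} \cdot \frac{1}{2} - 2\right) = 39275 + \left(\frac{1}{4} - 2\right) = 39275 - \frac{7}{4} = \frac{157093}{4}$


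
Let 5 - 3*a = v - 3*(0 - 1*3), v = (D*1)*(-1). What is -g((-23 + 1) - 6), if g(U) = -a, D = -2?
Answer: -2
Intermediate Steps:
v = 2 (v = -2*1*(-1) = -2*(-1) = 2)
a = -2 (a = 5/3 - (2 - 3*(0 - 1*3))/3 = 5/3 - (2 - 3*(0 - 3))/3 = 5/3 - (2 - 3*(-3))/3 = 5/3 - (2 + 9)/3 = 5/3 - ⅓*11 = 5/3 - 11/3 = -2)
g(U) = 2 (g(U) = -1*(-2) = 2)
-g((-23 + 1) - 6) = -1*2 = -2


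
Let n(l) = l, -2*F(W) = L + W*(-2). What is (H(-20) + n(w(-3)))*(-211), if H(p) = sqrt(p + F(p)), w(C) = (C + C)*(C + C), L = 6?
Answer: -7596 - 211*I*sqrt(43) ≈ -7596.0 - 1383.6*I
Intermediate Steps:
F(W) = -3 + W (F(W) = -(6 + W*(-2))/2 = -(6 - 2*W)/2 = -3 + W)
w(C) = 4*C**2 (w(C) = (2*C)*(2*C) = 4*C**2)
H(p) = sqrt(-3 + 2*p) (H(p) = sqrt(p + (-3 + p)) = sqrt(-3 + 2*p))
(H(-20) + n(w(-3)))*(-211) = (sqrt(-3 + 2*(-20)) + 4*(-3)**2)*(-211) = (sqrt(-3 - 40) + 4*9)*(-211) = (sqrt(-43) + 36)*(-211) = (I*sqrt(43) + 36)*(-211) = (36 + I*sqrt(43))*(-211) = -7596 - 211*I*sqrt(43)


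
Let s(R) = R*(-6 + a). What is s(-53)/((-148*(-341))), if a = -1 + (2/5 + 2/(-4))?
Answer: 3763/504680 ≈ 0.0074562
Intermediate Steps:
a = -11/10 (a = -1 + (2*(1/5) + 2*(-1/4)) = -1 + (2/5 - 1/2) = -1 - 1/10 = -11/10 ≈ -1.1000)
s(R) = -71*R/10 (s(R) = R*(-6 - 11/10) = R*(-71/10) = -71*R/10)
s(-53)/((-148*(-341))) = (-71/10*(-53))/((-148*(-341))) = (3763/10)/50468 = (3763/10)*(1/50468) = 3763/504680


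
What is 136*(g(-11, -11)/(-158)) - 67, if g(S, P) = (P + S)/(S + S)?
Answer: -5361/79 ≈ -67.861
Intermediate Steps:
g(S, P) = (P + S)/(2*S) (g(S, P) = (P + S)/((2*S)) = (P + S)*(1/(2*S)) = (P + S)/(2*S))
136*(g(-11, -11)/(-158)) - 67 = 136*(((1/2)*(-11 - 11)/(-11))/(-158)) - 67 = 136*(((1/2)*(-1/11)*(-22))*(-1/158)) - 67 = 136*(1*(-1/158)) - 67 = 136*(-1/158) - 67 = -68/79 - 67 = -5361/79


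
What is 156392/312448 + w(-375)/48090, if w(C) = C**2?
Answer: 214412047/62606768 ≈ 3.4247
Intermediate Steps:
156392/312448 + w(-375)/48090 = 156392/312448 + (-375)**2/48090 = 156392*(1/312448) + 140625*(1/48090) = 19549/39056 + 9375/3206 = 214412047/62606768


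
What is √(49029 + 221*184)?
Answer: √89693 ≈ 299.49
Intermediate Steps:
√(49029 + 221*184) = √(49029 + 40664) = √89693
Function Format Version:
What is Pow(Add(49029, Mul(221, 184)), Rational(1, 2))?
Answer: Pow(89693, Rational(1, 2)) ≈ 299.49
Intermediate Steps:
Pow(Add(49029, Mul(221, 184)), Rational(1, 2)) = Pow(Add(49029, 40664), Rational(1, 2)) = Pow(89693, Rational(1, 2))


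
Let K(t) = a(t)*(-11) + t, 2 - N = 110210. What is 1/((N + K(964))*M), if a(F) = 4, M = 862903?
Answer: -1/94304943064 ≈ -1.0604e-11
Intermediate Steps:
N = -110208 (N = 2 - 1*110210 = 2 - 110210 = -110208)
K(t) = -44 + t (K(t) = 4*(-11) + t = -44 + t)
1/((N + K(964))*M) = 1/((-110208 + (-44 + 964))*862903) = (1/862903)/(-110208 + 920) = (1/862903)/(-109288) = -1/109288*1/862903 = -1/94304943064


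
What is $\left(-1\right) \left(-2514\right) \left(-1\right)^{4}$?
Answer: $2514$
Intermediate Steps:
$\left(-1\right) \left(-2514\right) \left(-1\right)^{4} = 2514 \cdot 1 = 2514$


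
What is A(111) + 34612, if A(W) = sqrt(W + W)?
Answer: 34612 + sqrt(222) ≈ 34627.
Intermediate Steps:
A(W) = sqrt(2)*sqrt(W) (A(W) = sqrt(2*W) = sqrt(2)*sqrt(W))
A(111) + 34612 = sqrt(2)*sqrt(111) + 34612 = sqrt(222) + 34612 = 34612 + sqrt(222)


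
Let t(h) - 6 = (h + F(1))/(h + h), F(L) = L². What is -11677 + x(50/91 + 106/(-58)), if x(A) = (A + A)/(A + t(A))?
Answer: -251063759370/21499733 ≈ -11678.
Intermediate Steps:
t(h) = 6 + (1 + h)/(2*h) (t(h) = 6 + (h + 1²)/(h + h) = 6 + (h + 1)/((2*h)) = 6 + (1 + h)*(1/(2*h)) = 6 + (1 + h)/(2*h))
x(A) = 2*A/(A + (1 + 13*A)/(2*A)) (x(A) = (A + A)/(A + (1 + 13*A)/(2*A)) = (2*A)/(A + (1 + 13*A)/(2*A)) = 2*A/(A + (1 + 13*A)/(2*A)))
-11677 + x(50/91 + 106/(-58)) = -11677 + 4*(50/91 + 106/(-58))²/(1 + 2*(50/91 + 106/(-58))² + 13*(50/91 + 106/(-58))) = -11677 + 4*(50*(1/91) + 106*(-1/58))²/(1 + 2*(50*(1/91) + 106*(-1/58))² + 13*(50*(1/91) + 106*(-1/58))) = -11677 + 4*(50/91 - 53/29)²/(1 + 2*(50/91 - 53/29)² + 13*(50/91 - 53/29)) = -11677 + 4*(-3373/2639)²/(1 + 2*(-3373/2639)² + 13*(-3373/2639)) = -11677 + 4*(11377129/6964321)/(1 + 2*(11377129/6964321) - 3373/203) = -11677 + 4*(11377129/6964321)/(1 + 22754258/6964321 - 3373/203) = -11677 + 4*(11377129/6964321)/(-85998932/6964321) = -11677 + 4*(11377129/6964321)*(-6964321/85998932) = -11677 - 11377129/21499733 = -251063759370/21499733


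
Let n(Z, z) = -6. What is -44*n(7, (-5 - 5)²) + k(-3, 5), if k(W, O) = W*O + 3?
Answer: 252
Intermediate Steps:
k(W, O) = 3 + O*W (k(W, O) = O*W + 3 = 3 + O*W)
-44*n(7, (-5 - 5)²) + k(-3, 5) = -44*(-6) + (3 + 5*(-3)) = 264 + (3 - 15) = 264 - 12 = 252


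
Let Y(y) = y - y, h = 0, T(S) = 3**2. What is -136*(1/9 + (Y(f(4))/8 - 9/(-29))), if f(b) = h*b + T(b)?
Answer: -14960/261 ≈ -57.318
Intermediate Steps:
T(S) = 9
f(b) = 9 (f(b) = 0*b + 9 = 0 + 9 = 9)
Y(y) = 0
-136*(1/9 + (Y(f(4))/8 - 9/(-29))) = -136*(1/9 + (0/8 - 9/(-29))) = -136*(1/9 + (0*(1/8) - 9*(-1/29))) = -136*(1/9 + (0 + 9/29)) = -136*(1/9 + 9/29) = -136*110/261 = -14960/261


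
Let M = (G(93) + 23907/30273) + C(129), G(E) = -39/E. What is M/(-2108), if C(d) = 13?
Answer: -4182529/659426668 ≈ -0.0063427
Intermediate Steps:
M = 4182529/312821 (M = (-39/93 + 23907/30273) + 13 = (-39*1/93 + 23907*(1/30273)) + 13 = (-13/31 + 7969/10091) + 13 = 115856/312821 + 13 = 4182529/312821 ≈ 13.370)
M/(-2108) = (4182529/312821)/(-2108) = (4182529/312821)*(-1/2108) = -4182529/659426668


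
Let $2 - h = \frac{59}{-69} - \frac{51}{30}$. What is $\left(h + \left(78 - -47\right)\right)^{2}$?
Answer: $\frac{7991108449}{476100} \approx 16785.0$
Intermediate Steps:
$h = \frac{3143}{690}$ ($h = 2 - \left(\frac{59}{-69} - \frac{51}{30}\right) = 2 - \left(59 \left(- \frac{1}{69}\right) - \frac{17}{10}\right) = 2 - \left(- \frac{59}{69} - \frac{17}{10}\right) = 2 - - \frac{1763}{690} = 2 + \frac{1763}{690} = \frac{3143}{690} \approx 4.5551$)
$\left(h + \left(78 - -47\right)\right)^{2} = \left(\frac{3143}{690} + \left(78 - -47\right)\right)^{2} = \left(\frac{3143}{690} + \left(78 + 47\right)\right)^{2} = \left(\frac{3143}{690} + 125\right)^{2} = \left(\frac{89393}{690}\right)^{2} = \frac{7991108449}{476100}$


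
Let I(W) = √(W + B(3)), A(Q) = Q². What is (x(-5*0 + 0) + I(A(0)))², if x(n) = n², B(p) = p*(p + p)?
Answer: 18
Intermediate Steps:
B(p) = 2*p² (B(p) = p*(2*p) = 2*p²)
I(W) = √(18 + W) (I(W) = √(W + 2*3²) = √(W + 2*9) = √(W + 18) = √(18 + W))
(x(-5*0 + 0) + I(A(0)))² = ((-5*0 + 0)² + √(18 + 0²))² = ((0 + 0)² + √(18 + 0))² = (0² + √18)² = (0 + 3*√2)² = (3*√2)² = 18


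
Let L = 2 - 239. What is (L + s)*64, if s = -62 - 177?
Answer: -30464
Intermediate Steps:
s = -239
L = -237
(L + s)*64 = (-237 - 239)*64 = -476*64 = -30464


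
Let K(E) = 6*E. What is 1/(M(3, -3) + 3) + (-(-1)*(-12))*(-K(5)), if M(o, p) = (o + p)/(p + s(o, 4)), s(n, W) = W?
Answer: 1081/3 ≈ 360.33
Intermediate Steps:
M(o, p) = (o + p)/(4 + p) (M(o, p) = (o + p)/(p + 4) = (o + p)/(4 + p))
1/(M(3, -3) + 3) + (-(-1)*(-12))*(-K(5)) = 1/((3 - 3)/(4 - 3) + 3) + (-(-1)*(-12))*(-6*5) = 1/(0/1 + 3) + (-1*12)*(-1*30) = 1/(1*0 + 3) - 12*(-30) = 1/(0 + 3) + 360 = 1/3 + 360 = ⅓ + 360 = 1081/3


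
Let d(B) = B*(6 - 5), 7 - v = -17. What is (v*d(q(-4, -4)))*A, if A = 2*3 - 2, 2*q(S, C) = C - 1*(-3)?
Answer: -48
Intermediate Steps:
q(S, C) = 3/2 + C/2 (q(S, C) = (C - 1*(-3))/2 = (C + 3)/2 = (3 + C)/2 = 3/2 + C/2)
v = 24 (v = 7 - 1*(-17) = 7 + 17 = 24)
d(B) = B (d(B) = B*1 = B)
A = 4 (A = 6 - 2 = 4)
(v*d(q(-4, -4)))*A = (24*(3/2 + (½)*(-4)))*4 = (24*(3/2 - 2))*4 = (24*(-½))*4 = -12*4 = -48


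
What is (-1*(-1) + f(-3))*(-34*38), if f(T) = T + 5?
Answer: -3876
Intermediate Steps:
f(T) = 5 + T
(-1*(-1) + f(-3))*(-34*38) = (-1*(-1) + (5 - 3))*(-34*38) = (1 + 2)*(-1292) = 3*(-1292) = -3876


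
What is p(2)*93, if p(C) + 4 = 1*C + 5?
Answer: 279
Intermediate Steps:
p(C) = 1 + C (p(C) = -4 + (1*C + 5) = -4 + (C + 5) = -4 + (5 + C) = 1 + C)
p(2)*93 = (1 + 2)*93 = 3*93 = 279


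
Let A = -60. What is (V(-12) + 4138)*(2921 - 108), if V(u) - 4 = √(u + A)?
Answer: 11651446 + 16878*I*√2 ≈ 1.1651e+7 + 23869.0*I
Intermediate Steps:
V(u) = 4 + √(-60 + u) (V(u) = 4 + √(u - 60) = 4 + √(-60 + u))
(V(-12) + 4138)*(2921 - 108) = ((4 + √(-60 - 12)) + 4138)*(2921 - 108) = ((4 + √(-72)) + 4138)*2813 = ((4 + 6*I*√2) + 4138)*2813 = (4142 + 6*I*√2)*2813 = 11651446 + 16878*I*√2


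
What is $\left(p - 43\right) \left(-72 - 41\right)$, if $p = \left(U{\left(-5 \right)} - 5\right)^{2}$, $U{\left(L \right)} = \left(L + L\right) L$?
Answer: $-223966$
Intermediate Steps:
$U{\left(L \right)} = 2 L^{2}$ ($U{\left(L \right)} = 2 L L = 2 L^{2}$)
$p = 2025$ ($p = \left(2 \left(-5\right)^{2} - 5\right)^{2} = \left(2 \cdot 25 - 5\right)^{2} = \left(50 - 5\right)^{2} = 45^{2} = 2025$)
$\left(p - 43\right) \left(-72 - 41\right) = \left(2025 - 43\right) \left(-72 - 41\right) = 1982 \left(-72 - 41\right) = 1982 \left(-113\right) = -223966$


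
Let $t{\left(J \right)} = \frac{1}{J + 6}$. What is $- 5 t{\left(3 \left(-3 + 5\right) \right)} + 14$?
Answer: $\frac{163}{12} \approx 13.583$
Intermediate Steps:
$t{\left(J \right)} = \frac{1}{6 + J}$
$- 5 t{\left(3 \left(-3 + 5\right) \right)} + 14 = - \frac{5}{6 + 3 \left(-3 + 5\right)} + 14 = - \frac{5}{6 + 3 \cdot 2} + 14 = - \frac{5}{6 + 6} + 14 = - \frac{5}{12} + 14 = \frac{163}{12}$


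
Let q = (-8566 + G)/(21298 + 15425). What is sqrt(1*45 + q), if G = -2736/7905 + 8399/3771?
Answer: sqrt(662314202351251637171610)/121633736985 ≈ 6.6908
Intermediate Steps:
G = 18692213/9936585 (G = -2736*1/7905 + 8399*(1/3771) = -912/2635 + 8399/3771 = 18692213/9936585 ≈ 1.8812)
q = -85098094897/364901210955 (q = (-8566 + 18692213/9936585)/(21298 + 15425) = -85098094897/9936585/36723 = -85098094897/9936585*1/36723 = -85098094897/364901210955 ≈ -0.23321)
sqrt(1*45 + q) = sqrt(1*45 - 85098094897/364901210955) = sqrt(45 - 85098094897/364901210955) = sqrt(16335456398078/364901210955) = sqrt(662314202351251637171610)/121633736985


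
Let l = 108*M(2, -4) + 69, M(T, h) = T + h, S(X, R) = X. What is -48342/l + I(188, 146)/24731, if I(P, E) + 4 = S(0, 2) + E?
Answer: 8133108/24731 ≈ 328.86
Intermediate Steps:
I(P, E) = -4 + E (I(P, E) = -4 + (0 + E) = -4 + E)
l = -147 (l = 108*(2 - 4) + 69 = 108*(-2) + 69 = -216 + 69 = -147)
-48342/l + I(188, 146)/24731 = -48342/(-147) + (-4 + 146)/24731 = -48342*(-1/147) + 142*(1/24731) = 2302/7 + 142/24731 = 8133108/24731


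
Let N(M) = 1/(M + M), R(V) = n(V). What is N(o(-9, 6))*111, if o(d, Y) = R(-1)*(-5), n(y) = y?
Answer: 111/10 ≈ 11.100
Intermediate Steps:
R(V) = V
o(d, Y) = 5 (o(d, Y) = -1*(-5) = 5)
N(M) = 1/(2*M)
N(o(-9, 6))*111 = ((1/2)/5)*111 = ((1/2)*(1/5))*111 = (1/10)*111 = 111/10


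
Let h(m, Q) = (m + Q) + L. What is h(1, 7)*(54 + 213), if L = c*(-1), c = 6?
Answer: 534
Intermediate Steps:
L = -6 (L = 6*(-1) = -6)
h(m, Q) = -6 + Q + m (h(m, Q) = (m + Q) - 6 = (Q + m) - 6 = -6 + Q + m)
h(1, 7)*(54 + 213) = (-6 + 7 + 1)*(54 + 213) = 2*267 = 534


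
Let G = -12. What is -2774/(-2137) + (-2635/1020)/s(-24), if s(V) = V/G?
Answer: 329/51288 ≈ 0.0064148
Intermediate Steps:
s(V) = -V/12 (s(V) = V/(-12) = V*(-1/12) = -V/12)
-2774/(-2137) + (-2635/1020)/s(-24) = -2774/(-2137) + (-2635/1020)/((-1/12*(-24))) = -2774*(-1/2137) - 2635*1/1020/2 = 2774/2137 - 31/12*½ = 2774/2137 - 31/24 = 329/51288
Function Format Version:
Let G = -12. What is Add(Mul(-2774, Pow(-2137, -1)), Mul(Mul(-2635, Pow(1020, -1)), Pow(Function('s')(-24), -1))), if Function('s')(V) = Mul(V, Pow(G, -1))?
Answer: Rational(329, 51288) ≈ 0.0064148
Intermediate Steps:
Function('s')(V) = Mul(Rational(-1, 12), V) (Function('s')(V) = Mul(V, Pow(-12, -1)) = Mul(V, Rational(-1, 12)) = Mul(Rational(-1, 12), V))
Add(Mul(-2774, Pow(-2137, -1)), Mul(Mul(-2635, Pow(1020, -1)), Pow(Function('s')(-24), -1))) = Add(Mul(-2774, Pow(-2137, -1)), Mul(Mul(-2635, Pow(1020, -1)), Pow(Mul(Rational(-1, 12), -24), -1))) = Add(Mul(-2774, Rational(-1, 2137)), Mul(Mul(-2635, Rational(1, 1020)), Pow(2, -1))) = Add(Rational(2774, 2137), Mul(Rational(-31, 12), Rational(1, 2))) = Add(Rational(2774, 2137), Rational(-31, 24)) = Rational(329, 51288)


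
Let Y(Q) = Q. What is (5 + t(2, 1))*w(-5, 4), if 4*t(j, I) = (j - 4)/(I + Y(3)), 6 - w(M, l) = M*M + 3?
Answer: -429/4 ≈ -107.25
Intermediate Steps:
w(M, l) = 3 - M² (w(M, l) = 6 - (M*M + 3) = 6 - (M² + 3) = 6 - (3 + M²) = 6 + (-3 - M²) = 3 - M²)
t(j, I) = (-4 + j)/(4*(3 + I)) (t(j, I) = ((j - 4)/(I + 3))/4 = ((-4 + j)/(3 + I))/4 = (-4 + j)/(4*(3 + I)))
(5 + t(2, 1))*w(-5, 4) = (5 + (-4 + 2)/(4*(3 + 1)))*(3 - 1*(-5)²) = (5 + (¼)*(-2)/4)*(3 - 1*25) = (5 + (¼)*(¼)*(-2))*(3 - 25) = (5 - ⅛)*(-22) = (39/8)*(-22) = -429/4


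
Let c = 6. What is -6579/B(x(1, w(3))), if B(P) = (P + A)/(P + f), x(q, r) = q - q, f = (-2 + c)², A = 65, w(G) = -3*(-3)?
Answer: -105264/65 ≈ -1619.4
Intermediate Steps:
w(G) = 9
f = 16 (f = (-2 + 6)² = 4² = 16)
x(q, r) = 0
B(P) = (65 + P)/(16 + P) (B(P) = (P + 65)/(P + 16) = (65 + P)/(16 + P))
-6579/B(x(1, w(3))) = -6579*(16 + 0)/(65 + 0) = -6579/(65/16) = -6579/((1/16)*65) = -6579/65/16 = -6579*16/65 = -105264/65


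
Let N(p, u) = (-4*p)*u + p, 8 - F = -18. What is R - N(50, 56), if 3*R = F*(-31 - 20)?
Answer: 10708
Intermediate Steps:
F = 26 (F = 8 - 1*(-18) = 8 + 18 = 26)
N(p, u) = p - 4*p*u (N(p, u) = -4*p*u + p = p - 4*p*u)
R = -442 (R = (26*(-31 - 20))/3 = (26*(-51))/3 = (1/3)*(-1326) = -442)
R - N(50, 56) = -442 - 50*(1 - 4*56) = -442 - 50*(1 - 224) = -442 - 50*(-223) = -442 - 1*(-11150) = -442 + 11150 = 10708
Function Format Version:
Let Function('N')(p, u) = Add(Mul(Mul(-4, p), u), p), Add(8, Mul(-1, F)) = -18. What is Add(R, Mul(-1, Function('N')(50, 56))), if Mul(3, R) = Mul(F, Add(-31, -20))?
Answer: 10708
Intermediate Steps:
F = 26 (F = Add(8, Mul(-1, -18)) = Add(8, 18) = 26)
Function('N')(p, u) = Add(p, Mul(-4, p, u)) (Function('N')(p, u) = Add(Mul(-4, p, u), p) = Add(p, Mul(-4, p, u)))
R = -442 (R = Mul(Rational(1, 3), Mul(26, Add(-31, -20))) = Mul(Rational(1, 3), Mul(26, -51)) = Mul(Rational(1, 3), -1326) = -442)
Add(R, Mul(-1, Function('N')(50, 56))) = Add(-442, Mul(-1, Mul(50, Add(1, Mul(-4, 56))))) = Add(-442, Mul(-1, Mul(50, Add(1, -224)))) = Add(-442, Mul(-1, Mul(50, -223))) = Add(-442, Mul(-1, -11150)) = Add(-442, 11150) = 10708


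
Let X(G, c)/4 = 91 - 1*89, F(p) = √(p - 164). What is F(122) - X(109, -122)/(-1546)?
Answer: 4/773 + I*√42 ≈ 0.0051746 + 6.4807*I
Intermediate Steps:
F(p) = √(-164 + p)
X(G, c) = 8 (X(G, c) = 4*(91 - 1*89) = 4*(91 - 89) = 4*2 = 8)
F(122) - X(109, -122)/(-1546) = √(-164 + 122) - 8/(-1546) = √(-42) - 8*(-1)/1546 = I*√42 - 1*(-4/773) = I*√42 + 4/773 = 4/773 + I*√42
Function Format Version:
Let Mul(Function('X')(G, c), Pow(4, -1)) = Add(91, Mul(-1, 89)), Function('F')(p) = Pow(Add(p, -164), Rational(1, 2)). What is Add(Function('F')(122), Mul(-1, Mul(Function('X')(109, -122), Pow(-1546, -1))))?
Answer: Add(Rational(4, 773), Mul(I, Pow(42, Rational(1, 2)))) ≈ Add(0.0051746, Mul(6.4807, I))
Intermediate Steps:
Function('F')(p) = Pow(Add(-164, p), Rational(1, 2))
Function('X')(G, c) = 8 (Function('X')(G, c) = Mul(4, Add(91, Mul(-1, 89))) = Mul(4, Add(91, -89)) = Mul(4, 2) = 8)
Add(Function('F')(122), Mul(-1, Mul(Function('X')(109, -122), Pow(-1546, -1)))) = Add(Pow(Add(-164, 122), Rational(1, 2)), Mul(-1, Mul(8, Pow(-1546, -1)))) = Add(Pow(-42, Rational(1, 2)), Mul(-1, Mul(8, Rational(-1, 1546)))) = Add(Mul(I, Pow(42, Rational(1, 2))), Mul(-1, Rational(-4, 773))) = Add(Mul(I, Pow(42, Rational(1, 2))), Rational(4, 773)) = Add(Rational(4, 773), Mul(I, Pow(42, Rational(1, 2))))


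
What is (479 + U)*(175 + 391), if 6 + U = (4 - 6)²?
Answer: 269982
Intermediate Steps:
U = -2 (U = -6 + (4 - 6)² = -6 + (-2)² = -6 + 4 = -2)
(479 + U)*(175 + 391) = (479 - 2)*(175 + 391) = 477*566 = 269982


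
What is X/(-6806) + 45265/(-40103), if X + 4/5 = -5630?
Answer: -205654044/682352545 ≈ -0.30139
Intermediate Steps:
X = -28154/5 (X = -4/5 - 5630 = -28154/5 ≈ -5630.8)
X/(-6806) + 45265/(-40103) = -28154/5/(-6806) + 45265/(-40103) = -28154/5*(-1/6806) + 45265*(-1/40103) = 14077/17015 - 45265/40103 = -205654044/682352545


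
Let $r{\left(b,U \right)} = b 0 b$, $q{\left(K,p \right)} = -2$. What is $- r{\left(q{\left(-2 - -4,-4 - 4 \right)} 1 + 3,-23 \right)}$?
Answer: $0$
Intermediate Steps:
$r{\left(b,U \right)} = 0$ ($r{\left(b,U \right)} = 0 b = 0$)
$- r{\left(q{\left(-2 - -4,-4 - 4 \right)} 1 + 3,-23 \right)} = \left(-1\right) 0 = 0$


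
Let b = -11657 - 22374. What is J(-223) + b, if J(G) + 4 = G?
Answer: -34258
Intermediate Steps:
J(G) = -4 + G
b = -34031
J(-223) + b = (-4 - 223) - 34031 = -227 - 34031 = -34258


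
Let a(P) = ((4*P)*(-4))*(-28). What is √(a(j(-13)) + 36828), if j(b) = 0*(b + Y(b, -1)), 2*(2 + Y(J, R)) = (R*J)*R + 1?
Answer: 6*√1023 ≈ 191.91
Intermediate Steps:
Y(J, R) = -3/2 + J*R²/2 (Y(J, R) = -2 + ((R*J)*R + 1)/2 = -2 + ((J*R)*R + 1)/2 = -2 + (J*R² + 1)/2 = -2 + (1 + J*R²)/2 = -2 + (½ + J*R²/2) = -3/2 + J*R²/2)
j(b) = 0 (j(b) = 0*(b + (-3/2 + (½)*b*(-1)²)) = 0*(b + (-3/2 + (½)*b*1)) = 0*(b + (-3/2 + b/2)) = 0*(-3/2 + 3*b/2) = 0)
a(P) = 448*P (a(P) = -16*P*(-28) = 448*P)
√(a(j(-13)) + 36828) = √(448*0 + 36828) = √(0 + 36828) = √36828 = 6*√1023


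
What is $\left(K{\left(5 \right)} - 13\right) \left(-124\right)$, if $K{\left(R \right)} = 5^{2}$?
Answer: $-1488$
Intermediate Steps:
$K{\left(R \right)} = 25$
$\left(K{\left(5 \right)} - 13\right) \left(-124\right) = \left(25 - 13\right) \left(-124\right) = 12 \left(-124\right) = -1488$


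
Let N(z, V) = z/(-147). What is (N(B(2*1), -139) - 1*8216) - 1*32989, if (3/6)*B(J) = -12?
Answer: -2019037/49 ≈ -41205.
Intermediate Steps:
B(J) = -24 (B(J) = 2*(-12) = -24)
N(z, V) = -z/147 (N(z, V) = z*(-1/147) = -z/147)
(N(B(2*1), -139) - 1*8216) - 1*32989 = (-1/147*(-24) - 1*8216) - 1*32989 = (8/49 - 8216) - 32989 = -402576/49 - 32989 = -2019037/49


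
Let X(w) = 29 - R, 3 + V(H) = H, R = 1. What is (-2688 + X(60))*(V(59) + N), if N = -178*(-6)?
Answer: -2989840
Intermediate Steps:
V(H) = -3 + H
X(w) = 28 (X(w) = 29 - 1*1 = 29 - 1 = 28)
N = 1068
(-2688 + X(60))*(V(59) + N) = (-2688 + 28)*((-3 + 59) + 1068) = -2660*(56 + 1068) = -2660*1124 = -2989840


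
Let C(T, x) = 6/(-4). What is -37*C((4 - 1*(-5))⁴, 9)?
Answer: 111/2 ≈ 55.500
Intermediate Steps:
C(T, x) = -3/2 (C(T, x) = 6*(-¼) = -3/2)
-37*C((4 - 1*(-5))⁴, 9) = -37*(-3/2) = 111/2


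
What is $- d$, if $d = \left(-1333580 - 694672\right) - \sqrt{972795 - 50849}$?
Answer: $2028252 + \sqrt{921946} \approx 2.0292 \cdot 10^{6}$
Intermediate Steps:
$d = -2028252 - \sqrt{921946} \approx -2.0292 \cdot 10^{6}$
$- d = - (-2028252 - \sqrt{921946}) = 2028252 + \sqrt{921946}$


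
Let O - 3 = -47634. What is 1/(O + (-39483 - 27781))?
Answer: -1/114895 ≈ -8.7036e-6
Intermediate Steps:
O = -47631 (O = 3 - 47634 = -47631)
1/(O + (-39483 - 27781)) = 1/(-47631 + (-39483 - 27781)) = 1/(-47631 - 67264) = 1/(-114895) = -1/114895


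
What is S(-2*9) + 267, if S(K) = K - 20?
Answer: 229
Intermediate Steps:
S(K) = -20 + K
S(-2*9) + 267 = (-20 - 2*9) + 267 = (-20 - 18) + 267 = -38 + 267 = 229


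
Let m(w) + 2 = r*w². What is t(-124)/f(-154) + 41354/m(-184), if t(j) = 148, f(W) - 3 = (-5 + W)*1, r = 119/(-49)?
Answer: -16292792/11223537 ≈ -1.4517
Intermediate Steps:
r = -17/7 (r = 119*(-1/49) = -17/7 ≈ -2.4286)
f(W) = -2 + W (f(W) = 3 + (-5 + W)*1 = 3 + (-5 + W) = -2 + W)
m(w) = -2 - 17*w²/7
t(-124)/f(-154) + 41354/m(-184) = 148/(-2 - 154) + 41354/(-2 - 17/7*(-184)²) = 148/(-156) + 41354/(-2 - 17/7*33856) = 148*(-1/156) + 41354/(-2 - 575552/7) = -37/39 + 41354/(-575566/7) = -37/39 + 41354*(-7/575566) = -37/39 - 144739/287783 = -16292792/11223537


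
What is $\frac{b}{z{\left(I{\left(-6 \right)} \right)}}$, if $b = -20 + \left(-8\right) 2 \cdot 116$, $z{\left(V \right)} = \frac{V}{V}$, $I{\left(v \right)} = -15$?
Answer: $-1876$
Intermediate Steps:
$z{\left(V \right)} = 1$
$b = -1876$ ($b = -20 - 1856 = -1876$)
$\frac{b}{z{\left(I{\left(-6 \right)} \right)}} = - \frac{1876}{1} = \left(-1876\right) 1 = -1876$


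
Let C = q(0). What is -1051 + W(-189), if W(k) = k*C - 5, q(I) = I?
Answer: -1056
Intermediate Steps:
C = 0
W(k) = -5 (W(k) = k*0 - 5 = 0 - 5 = -5)
-1051 + W(-189) = -1051 - 5 = -1056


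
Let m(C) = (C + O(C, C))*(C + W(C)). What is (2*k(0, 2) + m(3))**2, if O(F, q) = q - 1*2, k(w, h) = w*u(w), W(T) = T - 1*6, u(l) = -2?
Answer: 0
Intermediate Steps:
W(T) = -6 + T (W(T) = T - 6 = -6 + T)
k(w, h) = -2*w (k(w, h) = w*(-2) = -2*w)
O(F, q) = -2 + q (O(F, q) = q - 2 = -2 + q)
m(C) = (-6 + 2*C)*(-2 + 2*C) (m(C) = (C + (-2 + C))*(C + (-6 + C)) = (-2 + 2*C)*(-6 + 2*C) = (-6 + 2*C)*(-2 + 2*C))
(2*k(0, 2) + m(3))**2 = (2*(-2*0) + (12 - 16*3 + 4*3**2))**2 = (2*0 + (12 - 48 + 4*9))**2 = (0 + (12 - 48 + 36))**2 = (0 + 0)**2 = 0**2 = 0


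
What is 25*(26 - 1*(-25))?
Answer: 1275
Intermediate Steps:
25*(26 - 1*(-25)) = 25*(26 + 25) = 25*51 = 1275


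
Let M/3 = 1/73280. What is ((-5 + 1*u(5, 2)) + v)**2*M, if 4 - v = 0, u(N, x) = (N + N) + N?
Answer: 147/18320 ≈ 0.0080240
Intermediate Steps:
u(N, x) = 3*N (u(N, x) = 2*N + N = 3*N)
M = 3/73280 ≈ 4.0939e-5
v = 4 (v = 4 - 1*0 = 4 + 0 = 4)
((-5 + 1*u(5, 2)) + v)**2*M = ((-5 + 1*(3*5)) + 4)**2*(3/73280) = ((-5 + 1*15) + 4)**2*(3/73280) = ((-5 + 15) + 4)**2*(3/73280) = (10 + 4)**2*(3/73280) = 14**2*(3/73280) = 196*(3/73280) = 147/18320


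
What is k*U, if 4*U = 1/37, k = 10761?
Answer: 10761/148 ≈ 72.709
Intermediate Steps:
U = 1/148 (U = (¼)/37 = (¼)*(1/37) = 1/148 ≈ 0.0067568)
k*U = 10761*(1/148) = 10761/148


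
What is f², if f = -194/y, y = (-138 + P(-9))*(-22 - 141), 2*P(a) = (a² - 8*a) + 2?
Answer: 150544/388996729 ≈ 0.00038701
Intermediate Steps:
P(a) = 1 + a²/2 - 4*a (P(a) = ((a² - 8*a) + 2)/2 = (2 + a² - 8*a)/2 = 1 + a²/2 - 4*a)
y = 19723/2 (y = (-138 + (1 + (½)*(-9)² - 4*(-9)))*(-22 - 141) = (-138 + (1 + (½)*81 + 36))*(-163) = (-138 + (1 + 81/2 + 36))*(-163) = (-138 + 155/2)*(-163) = -121/2*(-163) = 19723/2 ≈ 9861.5)
f = -388/19723 (f = -194/19723/2 = -194*2/19723 = -388/19723 ≈ -0.019672)
f² = (-388/19723)² = 150544/388996729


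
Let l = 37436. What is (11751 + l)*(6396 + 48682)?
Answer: 2709121586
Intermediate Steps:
(11751 + l)*(6396 + 48682) = (11751 + 37436)*(6396 + 48682) = 49187*55078 = 2709121586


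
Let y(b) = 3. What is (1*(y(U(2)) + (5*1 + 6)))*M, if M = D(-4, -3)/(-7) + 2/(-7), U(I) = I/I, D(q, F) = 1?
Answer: -6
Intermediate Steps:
U(I) = 1
M = -3/7 (M = 1/(-7) + 2/(-7) = 1*(-⅐) + 2*(-⅐) = -⅐ - 2/7 = -3/7 ≈ -0.42857)
(1*(y(U(2)) + (5*1 + 6)))*M = (1*(3 + (5*1 + 6)))*(-3/7) = (1*(3 + (5 + 6)))*(-3/7) = (1*(3 + 11))*(-3/7) = (1*14)*(-3/7) = 14*(-3/7) = -6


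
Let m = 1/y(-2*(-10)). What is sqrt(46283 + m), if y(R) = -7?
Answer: 2*sqrt(566965)/7 ≈ 215.13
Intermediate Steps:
m = -1/7 (m = 1/(-7) = -1/7 ≈ -0.14286)
sqrt(46283 + m) = sqrt(46283 - 1/7) = sqrt(323980/7) = 2*sqrt(566965)/7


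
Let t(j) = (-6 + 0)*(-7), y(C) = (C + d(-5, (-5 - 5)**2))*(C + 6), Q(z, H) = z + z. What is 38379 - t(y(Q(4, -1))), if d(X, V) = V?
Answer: 38337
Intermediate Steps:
Q(z, H) = 2*z
y(C) = (6 + C)*(100 + C) (y(C) = (C + (-5 - 5)**2)*(C + 6) = (C + (-10)**2)*(6 + C) = (C + 100)*(6 + C) = (100 + C)*(6 + C) = (6 + C)*(100 + C))
t(j) = 42 (t(j) = -6*(-7) = 42)
38379 - t(y(Q(4, -1))) = 38379 - 1*42 = 38379 - 42 = 38337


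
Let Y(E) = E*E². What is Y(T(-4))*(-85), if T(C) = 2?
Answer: -680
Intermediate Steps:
Y(E) = E³
Y(T(-4))*(-85) = 2³*(-85) = 8*(-85) = -680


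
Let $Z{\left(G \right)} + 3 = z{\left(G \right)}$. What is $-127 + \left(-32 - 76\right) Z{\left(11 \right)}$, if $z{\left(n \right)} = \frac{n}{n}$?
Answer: $89$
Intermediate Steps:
$z{\left(n \right)} = 1$
$Z{\left(G \right)} = -2$ ($Z{\left(G \right)} = -3 + 1 = -2$)
$-127 + \left(-32 - 76\right) Z{\left(11 \right)} = -127 + \left(-32 - 76\right) \left(-2\right) = -127 - -216 = -127 + 216 = 89$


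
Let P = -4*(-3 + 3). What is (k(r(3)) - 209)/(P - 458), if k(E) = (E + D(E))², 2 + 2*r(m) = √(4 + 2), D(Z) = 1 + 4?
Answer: 383/916 - 2*√6/229 ≈ 0.39673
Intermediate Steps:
D(Z) = 5
r(m) = -1 + √6/2 (r(m) = -1 + √(4 + 2)/2 = -1 + √6/2)
P = 0 (P = -4*0 = 0)
k(E) = (5 + E)² (k(E) = (E + 5)² = (5 + E)²)
(k(r(3)) - 209)/(P - 458) = ((5 + (-1 + √6/2))² - 209)/(0 - 458) = ((4 + √6/2)² - 209)/(-458) = (-209 + (4 + √6/2)²)*(-1/458) = 209/458 - (4 + √6/2)²/458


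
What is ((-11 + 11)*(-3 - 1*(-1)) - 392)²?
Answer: 153664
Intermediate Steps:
((-11 + 11)*(-3 - 1*(-1)) - 392)² = (0*(-3 + 1) - 392)² = (0*(-2) - 392)² = (0 - 392)² = (-392)² = 153664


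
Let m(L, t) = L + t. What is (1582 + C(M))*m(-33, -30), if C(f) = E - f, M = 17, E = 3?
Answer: -98784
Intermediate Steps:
C(f) = 3 - f
(1582 + C(M))*m(-33, -30) = (1582 + (3 - 1*17))*(-33 - 30) = (1582 + (3 - 17))*(-63) = (1582 - 14)*(-63) = 1568*(-63) = -98784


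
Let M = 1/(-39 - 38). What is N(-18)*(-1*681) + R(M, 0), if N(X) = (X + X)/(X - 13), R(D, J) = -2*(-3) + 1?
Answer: -24299/31 ≈ -783.84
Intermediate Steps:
M = -1/77 (M = 1/(-77) = -1/77 ≈ -0.012987)
R(D, J) = 7 (R(D, J) = 6 + 1 = 7)
N(X) = 2*X/(-13 + X) (N(X) = (2*X)/(-13 + X) = 2*X/(-13 + X))
N(-18)*(-1*681) + R(M, 0) = (2*(-18)/(-13 - 18))*(-1*681) + 7 = (2*(-18)/(-31))*(-681) + 7 = (2*(-18)*(-1/31))*(-681) + 7 = (36/31)*(-681) + 7 = -24516/31 + 7 = -24299/31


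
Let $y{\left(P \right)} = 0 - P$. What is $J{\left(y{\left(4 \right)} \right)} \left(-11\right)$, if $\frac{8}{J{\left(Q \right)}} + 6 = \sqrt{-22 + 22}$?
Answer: $\frac{44}{3} \approx 14.667$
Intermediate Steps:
$y{\left(P \right)} = - P$
$J{\left(Q \right)} = - \frac{4}{3}$ ($J{\left(Q \right)} = \frac{8}{-6 + \sqrt{-22 + 22}} = \frac{8}{-6 + \sqrt{0}} = \frac{8}{-6 + 0} = \frac{8}{-6} = 8 \left(- \frac{1}{6}\right) = - \frac{4}{3}$)
$J{\left(y{\left(4 \right)} \right)} \left(-11\right) = \left(- \frac{4}{3}\right) \left(-11\right) = \frac{44}{3}$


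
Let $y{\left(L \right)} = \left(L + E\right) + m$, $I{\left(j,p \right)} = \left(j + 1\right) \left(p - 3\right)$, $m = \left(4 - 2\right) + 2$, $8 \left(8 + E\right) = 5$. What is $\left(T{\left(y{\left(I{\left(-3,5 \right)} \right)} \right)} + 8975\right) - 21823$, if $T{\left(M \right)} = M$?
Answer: $- \frac{102843}{8} \approx -12855.0$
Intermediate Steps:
$E = - \frac{59}{8}$ ($E = -8 + \frac{1}{8} \cdot 5 = -8 + \frac{5}{8} = - \frac{59}{8} \approx -7.375$)
$m = 4$ ($m = 2 + 2 = 4$)
$I{\left(j,p \right)} = \left(1 + j\right) \left(-3 + p\right)$
$y{\left(L \right)} = - \frac{27}{8} + L$ ($y{\left(L \right)} = \left(L - \frac{59}{8}\right) + 4 = \left(- \frac{59}{8} + L\right) + 4 = - \frac{27}{8} + L$)
$\left(T{\left(y{\left(I{\left(-3,5 \right)} \right)} \right)} + 8975\right) - 21823 = \left(\left(- \frac{27}{8} - 4\right) + 8975\right) - 21823 = \left(- \frac{59}{8} + 8975\right) - 21823 = \frac{71741}{8} - 21823 = - \frac{102843}{8}$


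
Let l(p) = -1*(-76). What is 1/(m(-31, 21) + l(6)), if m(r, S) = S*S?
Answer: 1/517 ≈ 0.0019342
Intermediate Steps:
l(p) = 76
m(r, S) = S²
1/(m(-31, 21) + l(6)) = 1/(21² + 76) = 1/(441 + 76) = 1/517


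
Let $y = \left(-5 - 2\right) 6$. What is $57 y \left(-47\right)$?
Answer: $112518$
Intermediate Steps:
$y = -42$ ($y = \left(-7\right) 6 = -42$)
$57 y \left(-47\right) = 57 \left(-42\right) \left(-47\right) = \left(-2394\right) \left(-47\right) = 112518$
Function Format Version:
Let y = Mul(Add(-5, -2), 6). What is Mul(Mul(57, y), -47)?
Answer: 112518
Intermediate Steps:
y = -42 (y = Mul(-7, 6) = -42)
Mul(Mul(57, y), -47) = Mul(Mul(57, -42), -47) = Mul(-2394, -47) = 112518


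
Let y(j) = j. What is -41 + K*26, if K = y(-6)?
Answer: -197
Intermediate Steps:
K = -6
-41 + K*26 = -41 - 6*26 = -41 - 156 = -197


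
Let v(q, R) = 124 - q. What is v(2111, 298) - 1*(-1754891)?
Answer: 1752904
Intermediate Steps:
v(2111, 298) - 1*(-1754891) = (124 - 1*2111) - 1*(-1754891) = (124 - 2111) + 1754891 = -1987 + 1754891 = 1752904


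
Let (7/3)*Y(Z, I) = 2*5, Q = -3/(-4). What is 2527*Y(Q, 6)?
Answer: 10830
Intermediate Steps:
Q = ¾ (Q = -3*(-¼) = ¾ ≈ 0.75000)
Y(Z, I) = 30/7 (Y(Z, I) = 3*(2*5)/7 = (3/7)*10 = 30/7)
2527*Y(Q, 6) = 2527*(30/7) = 10830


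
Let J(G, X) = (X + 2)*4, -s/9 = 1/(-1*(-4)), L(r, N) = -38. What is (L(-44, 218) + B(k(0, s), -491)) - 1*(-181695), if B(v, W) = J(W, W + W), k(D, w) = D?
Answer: 177737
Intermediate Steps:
s = -9/4 (s = -9/((-1*(-4))) = -9/4 ≈ -2.2500)
J(G, X) = 8 + 4*X (J(G, X) = (2 + X)*4 = 8 + 4*X)
B(v, W) = 8 + 8*W (B(v, W) = 8 + 4*(W + W) = 8 + 4*(2*W) = 8 + 8*W)
(L(-44, 218) + B(k(0, s), -491)) - 1*(-181695) = (-38 + (8 + 8*(-491))) - 1*(-181695) = (-38 + (8 - 3928)) + 181695 = (-38 - 3920) + 181695 = -3958 + 181695 = 177737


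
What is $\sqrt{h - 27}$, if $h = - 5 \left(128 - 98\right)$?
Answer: $i \sqrt{177} \approx 13.304 i$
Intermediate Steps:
$h = -150$ ($h = - 5 \left(128 - 98\right) = \left(-5\right) 30 = -150$)
$\sqrt{h - 27} = \sqrt{-150 - 27} = \sqrt{-177} = i \sqrt{177}$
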